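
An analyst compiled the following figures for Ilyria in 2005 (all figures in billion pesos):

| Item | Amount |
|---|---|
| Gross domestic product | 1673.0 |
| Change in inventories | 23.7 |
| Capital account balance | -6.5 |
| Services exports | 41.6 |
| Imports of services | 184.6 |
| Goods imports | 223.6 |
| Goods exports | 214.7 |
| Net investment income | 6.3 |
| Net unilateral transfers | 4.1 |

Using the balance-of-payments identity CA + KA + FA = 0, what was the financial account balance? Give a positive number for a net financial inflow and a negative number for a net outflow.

148.0

Goods balance = 214.7 - 223.6 = -8.9
Services balance = 41.6 - 184.6 = -143.0
Trade balance (goods + services) = -8.9 + (-143.0) = -151.9
Net primary income = 6.3
Net secondary income = 4.1
Current account = -151.9 + 6.3 + 4.1 = -141.5
Financial account = -(-141.5 + (-6.5)) = 148.0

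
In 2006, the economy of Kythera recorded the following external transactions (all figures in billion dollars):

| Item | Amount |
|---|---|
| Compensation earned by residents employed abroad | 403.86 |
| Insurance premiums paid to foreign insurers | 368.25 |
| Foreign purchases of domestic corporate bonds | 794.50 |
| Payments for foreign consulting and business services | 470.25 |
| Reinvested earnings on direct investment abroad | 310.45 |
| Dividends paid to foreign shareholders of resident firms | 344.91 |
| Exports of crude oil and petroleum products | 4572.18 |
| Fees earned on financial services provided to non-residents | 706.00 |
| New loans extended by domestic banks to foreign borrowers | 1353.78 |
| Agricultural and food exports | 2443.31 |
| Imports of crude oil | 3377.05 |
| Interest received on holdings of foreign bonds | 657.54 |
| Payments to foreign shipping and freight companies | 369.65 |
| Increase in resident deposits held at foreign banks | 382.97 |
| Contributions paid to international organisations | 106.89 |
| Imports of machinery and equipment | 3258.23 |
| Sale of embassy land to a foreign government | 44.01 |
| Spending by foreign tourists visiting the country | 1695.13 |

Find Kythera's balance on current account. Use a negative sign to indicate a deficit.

Goods: 2443.31 + 4572.18 - 3377.05 - 3258.23 = 380.21
Services: -369.65 - 470.25 + 706.00 + 1695.13 - 368.25 = 1192.98
Primary income: 657.54 - 344.91 + 403.86 + 310.45 = 1026.94
Secondary income: -106.89
Current account = 380.21 + 1192.98 + 1026.94 + (-106.89) = 2493.24
(Excluded from the current account — financial account: foreign purchases of domestic corporate bonds 794.50, new loans extended by domestic banks to foreign borrowers 1353.78, increase in resident deposits held at foreign banks 382.97; capital account: sale of embassy land to a foreign government 44.01.)

2493.24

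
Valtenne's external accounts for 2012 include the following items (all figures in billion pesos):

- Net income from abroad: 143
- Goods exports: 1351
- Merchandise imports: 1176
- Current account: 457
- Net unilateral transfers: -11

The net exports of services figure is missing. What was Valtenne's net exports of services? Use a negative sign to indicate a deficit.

150

Current account = goods balance + services balance + net primary income + net secondary income
Sum of the known components = 307
Net exports of services = CA - (known components) = 457 - 307 = 150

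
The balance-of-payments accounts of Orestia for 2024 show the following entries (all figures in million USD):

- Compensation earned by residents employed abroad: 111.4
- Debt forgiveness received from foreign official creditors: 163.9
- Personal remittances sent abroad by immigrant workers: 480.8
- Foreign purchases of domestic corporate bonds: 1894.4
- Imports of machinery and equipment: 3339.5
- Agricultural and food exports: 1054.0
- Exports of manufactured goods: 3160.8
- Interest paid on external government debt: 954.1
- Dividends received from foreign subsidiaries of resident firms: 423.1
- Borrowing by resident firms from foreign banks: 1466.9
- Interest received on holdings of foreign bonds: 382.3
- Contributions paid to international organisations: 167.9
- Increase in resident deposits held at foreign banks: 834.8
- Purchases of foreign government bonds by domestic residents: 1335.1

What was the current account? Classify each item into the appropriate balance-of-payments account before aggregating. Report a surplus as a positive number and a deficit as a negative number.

189.3

Goods: 3160.8 + 1054.0 - 3339.5 = 875.3
Primary income: -954.1 + 111.4 + 423.1 + 382.3 = -37.3
Secondary income: -480.8 - 167.9 = -648.7
Current account = 875.3 + (-37.3) + (-648.7) = 189.3
(Excluded from the current account — capital account: debt forgiveness received from foreign official creditors 163.9; financial account: foreign purchases of domestic corporate bonds 1894.4, borrowing by resident firms from foreign banks 1466.9, increase in resident deposits held at foreign banks 834.8, purchases of foreign government bonds by domestic residents 1335.1.)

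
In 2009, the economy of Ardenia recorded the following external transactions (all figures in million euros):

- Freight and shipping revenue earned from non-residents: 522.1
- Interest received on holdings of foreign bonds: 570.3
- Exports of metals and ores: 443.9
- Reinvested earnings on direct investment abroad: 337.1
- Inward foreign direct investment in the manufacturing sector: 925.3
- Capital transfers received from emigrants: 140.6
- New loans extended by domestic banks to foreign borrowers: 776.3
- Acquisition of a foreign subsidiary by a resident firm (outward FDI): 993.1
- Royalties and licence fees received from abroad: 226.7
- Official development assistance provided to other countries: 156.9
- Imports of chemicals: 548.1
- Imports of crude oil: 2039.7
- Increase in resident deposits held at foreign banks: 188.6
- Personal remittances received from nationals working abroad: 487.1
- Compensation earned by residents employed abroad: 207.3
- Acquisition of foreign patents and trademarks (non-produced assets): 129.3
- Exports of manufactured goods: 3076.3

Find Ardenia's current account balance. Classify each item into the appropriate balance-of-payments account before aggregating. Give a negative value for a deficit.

3126.1

Goods: -2039.7 + 3076.3 - 548.1 + 443.9 = 932.4
Services: 522.1 + 226.7 = 748.8
Primary income: 337.1 + 570.3 + 207.3 = 1114.7
Secondary income: 487.1 - 156.9 = 330.2
Current account = 932.4 + 748.8 + 1114.7 + 330.2 = 3126.1
(Excluded from the current account — financial account: inward foreign direct investment in the manufacturing sector 925.3, new loans extended by domestic banks to foreign borrowers 776.3, acquisition of a foreign subsidiary by a resident firm (outward FDI) 993.1, increase in resident deposits held at foreign banks 188.6; capital account: capital transfers received from emigrants 140.6, acquisition of foreign patents and trademarks (non-produced assets) 129.3.)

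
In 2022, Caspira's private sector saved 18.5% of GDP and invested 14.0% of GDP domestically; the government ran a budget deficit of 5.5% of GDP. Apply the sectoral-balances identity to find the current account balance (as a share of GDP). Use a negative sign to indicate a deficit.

By the sectoral-balances identity, CA = (S_private - I) + (T - G).
Private balance = 18.5 - 14.0 = 4.5
Government balance (T - G) = -5.5
CA = 4.5 + (-5.5) = -1.0

-1.0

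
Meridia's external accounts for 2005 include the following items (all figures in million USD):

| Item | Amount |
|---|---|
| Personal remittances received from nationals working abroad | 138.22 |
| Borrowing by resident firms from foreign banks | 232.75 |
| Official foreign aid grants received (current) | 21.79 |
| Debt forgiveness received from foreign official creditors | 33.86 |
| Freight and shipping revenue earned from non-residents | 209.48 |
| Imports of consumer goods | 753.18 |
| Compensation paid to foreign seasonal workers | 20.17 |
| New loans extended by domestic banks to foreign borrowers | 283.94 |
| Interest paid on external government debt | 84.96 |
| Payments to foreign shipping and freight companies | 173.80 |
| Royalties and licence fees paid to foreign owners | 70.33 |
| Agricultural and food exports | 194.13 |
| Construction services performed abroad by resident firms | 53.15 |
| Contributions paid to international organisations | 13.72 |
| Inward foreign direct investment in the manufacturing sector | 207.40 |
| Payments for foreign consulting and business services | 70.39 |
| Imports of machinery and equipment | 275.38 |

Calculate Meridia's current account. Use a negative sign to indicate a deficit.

Goods: -753.18 + 194.13 - 275.38 = -834.43
Services: 53.15 - 173.80 + 209.48 - 70.33 - 70.39 = -51.89
Primary income: -20.17 - 84.96 = -105.13
Secondary income: 138.22 + 21.79 - 13.72 = 146.29
Current account = (-834.43) + (-51.89) + (-105.13) + 146.29 = -845.16
(Excluded from the current account — financial account: borrowing by resident firms from foreign banks 232.75, new loans extended by domestic banks to foreign borrowers 283.94, inward foreign direct investment in the manufacturing sector 207.40; capital account: debt forgiveness received from foreign official creditors 33.86.)

-845.16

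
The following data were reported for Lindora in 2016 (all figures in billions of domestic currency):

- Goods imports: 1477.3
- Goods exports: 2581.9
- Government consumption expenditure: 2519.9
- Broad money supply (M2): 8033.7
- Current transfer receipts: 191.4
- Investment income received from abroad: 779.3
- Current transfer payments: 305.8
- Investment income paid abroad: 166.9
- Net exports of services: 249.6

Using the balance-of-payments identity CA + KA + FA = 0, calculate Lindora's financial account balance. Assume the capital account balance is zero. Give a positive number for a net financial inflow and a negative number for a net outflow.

-1852.2

Goods balance = 2581.9 - 1477.3 = 1104.6
Services balance = 249.6
Trade balance (goods + services) = 1104.6 + 249.6 = 1354.2
Net primary income = 779.3 - 166.9 = 612.4
Net secondary income = 191.4 - 305.8 = -114.4
Current account = 1354.2 + 612.4 + (-114.4) = 1852.2
Financial account = -(1852.2) = -1852.2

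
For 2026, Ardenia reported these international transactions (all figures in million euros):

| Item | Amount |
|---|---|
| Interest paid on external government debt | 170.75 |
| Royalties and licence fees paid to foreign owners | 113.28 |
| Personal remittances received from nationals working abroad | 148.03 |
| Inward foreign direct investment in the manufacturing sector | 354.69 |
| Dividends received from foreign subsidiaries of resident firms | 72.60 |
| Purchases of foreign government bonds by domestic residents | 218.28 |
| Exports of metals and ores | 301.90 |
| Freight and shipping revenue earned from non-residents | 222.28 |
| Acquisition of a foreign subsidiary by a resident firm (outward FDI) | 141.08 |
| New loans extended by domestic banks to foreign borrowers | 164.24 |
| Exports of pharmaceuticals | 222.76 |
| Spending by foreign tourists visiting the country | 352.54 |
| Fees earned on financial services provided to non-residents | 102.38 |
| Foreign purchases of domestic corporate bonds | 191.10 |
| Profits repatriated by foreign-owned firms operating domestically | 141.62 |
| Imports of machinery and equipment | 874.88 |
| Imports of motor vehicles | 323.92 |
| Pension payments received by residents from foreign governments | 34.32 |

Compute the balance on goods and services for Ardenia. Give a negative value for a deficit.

-110.22

Goods: 301.90 - 874.88 - 323.92 + 222.76 = -674.14
Services: 102.38 - 113.28 + 222.28 + 352.54 = 563.92
Trade balance = -674.14 + 563.92 = -110.22
(Excluded from the trade balance — primary income: interest paid on external government debt 170.75, dividends received from foreign subsidiaries of resident firms 72.60, profits repatriated by foreign-owned firms operating domestically 141.62; secondary income: personal remittances received from nationals working abroad 148.03, pension payments received by residents from foreign governments 34.32; financial account: inward foreign direct investment in the manufacturing sector 354.69, purchases of foreign government bonds by domestic residents 218.28, acquisition of a foreign subsidiary by a resident firm (outward FDI) 141.08, new loans extended by domestic banks to foreign borrowers 164.24, foreign purchases of domestic corporate bonds 191.10.)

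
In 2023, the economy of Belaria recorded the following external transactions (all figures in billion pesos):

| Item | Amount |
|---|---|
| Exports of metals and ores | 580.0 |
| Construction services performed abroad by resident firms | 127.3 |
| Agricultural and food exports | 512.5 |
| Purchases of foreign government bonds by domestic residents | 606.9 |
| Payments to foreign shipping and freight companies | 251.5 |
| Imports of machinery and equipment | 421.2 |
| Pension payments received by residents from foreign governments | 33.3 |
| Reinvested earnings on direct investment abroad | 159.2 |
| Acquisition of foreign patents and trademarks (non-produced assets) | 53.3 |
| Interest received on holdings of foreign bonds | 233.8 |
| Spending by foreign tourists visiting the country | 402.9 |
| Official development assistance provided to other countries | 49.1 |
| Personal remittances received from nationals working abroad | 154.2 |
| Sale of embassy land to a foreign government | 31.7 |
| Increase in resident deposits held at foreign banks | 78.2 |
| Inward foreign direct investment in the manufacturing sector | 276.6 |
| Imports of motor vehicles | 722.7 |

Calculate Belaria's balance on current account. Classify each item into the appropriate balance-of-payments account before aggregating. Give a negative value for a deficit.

Goods: -722.7 + 512.5 + 580.0 - 421.2 = -51.4
Services: 127.3 - 251.5 + 402.9 = 278.7
Primary income: 233.8 + 159.2 = 393.0
Secondary income: 33.3 - 49.1 + 154.2 = 138.4
Current account = (-51.4) + 278.7 + 393.0 + 138.4 = 758.7
(Excluded from the current account — financial account: purchases of foreign government bonds by domestic residents 606.9, increase in resident deposits held at foreign banks 78.2, inward foreign direct investment in the manufacturing sector 276.6; capital account: acquisition of foreign patents and trademarks (non-produced assets) 53.3, sale of embassy land to a foreign government 31.7.)

758.7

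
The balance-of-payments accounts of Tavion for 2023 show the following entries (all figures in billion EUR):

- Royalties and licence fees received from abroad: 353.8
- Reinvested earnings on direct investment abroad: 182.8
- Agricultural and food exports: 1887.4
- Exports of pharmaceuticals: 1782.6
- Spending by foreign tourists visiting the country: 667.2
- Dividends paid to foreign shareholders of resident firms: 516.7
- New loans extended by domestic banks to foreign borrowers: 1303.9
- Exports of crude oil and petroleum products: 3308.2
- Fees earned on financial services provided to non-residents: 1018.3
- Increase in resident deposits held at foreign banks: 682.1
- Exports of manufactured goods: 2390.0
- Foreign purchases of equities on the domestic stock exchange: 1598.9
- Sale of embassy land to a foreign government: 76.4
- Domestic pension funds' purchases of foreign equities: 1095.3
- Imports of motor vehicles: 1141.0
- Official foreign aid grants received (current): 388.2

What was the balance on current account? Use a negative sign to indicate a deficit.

10320.8

Goods: 2390.0 + 3308.2 + 1887.4 + 1782.6 - 1141.0 = 8227.2
Services: 353.8 + 1018.3 + 667.2 = 2039.3
Primary income: 182.8 - 516.7 = -333.9
Secondary income: 388.2
Current account = 8227.2 + 2039.3 + (-333.9) + 388.2 = 10320.8
(Excluded from the current account — financial account: new loans extended by domestic banks to foreign borrowers 1303.9, increase in resident deposits held at foreign banks 682.1, foreign purchases of equities on the domestic stock exchange 1598.9, domestic pension funds' purchases of foreign equities 1095.3; capital account: sale of embassy land to a foreign government 76.4.)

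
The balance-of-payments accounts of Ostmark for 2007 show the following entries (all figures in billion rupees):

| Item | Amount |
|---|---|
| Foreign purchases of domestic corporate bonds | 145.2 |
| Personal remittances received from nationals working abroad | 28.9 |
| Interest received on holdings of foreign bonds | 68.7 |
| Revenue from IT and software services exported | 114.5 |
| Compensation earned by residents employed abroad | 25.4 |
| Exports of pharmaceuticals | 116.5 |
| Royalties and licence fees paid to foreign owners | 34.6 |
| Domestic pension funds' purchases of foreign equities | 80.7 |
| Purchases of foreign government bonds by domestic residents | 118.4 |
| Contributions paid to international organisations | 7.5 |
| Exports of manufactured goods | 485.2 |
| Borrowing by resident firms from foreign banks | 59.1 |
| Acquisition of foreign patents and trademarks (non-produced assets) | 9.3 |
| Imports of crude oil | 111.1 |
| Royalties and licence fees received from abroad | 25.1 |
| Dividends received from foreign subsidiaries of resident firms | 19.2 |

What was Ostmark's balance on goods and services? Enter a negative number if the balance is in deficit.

Goods: 116.5 + 485.2 - 111.1 = 490.6
Services: 25.1 + 114.5 - 34.6 = 105.0
Trade balance = 490.6 + 105.0 = 595.6
(Excluded from the trade balance — financial account: foreign purchases of domestic corporate bonds 145.2, domestic pension funds' purchases of foreign equities 80.7, purchases of foreign government bonds by domestic residents 118.4, borrowing by resident firms from foreign banks 59.1; secondary income: personal remittances received from nationals working abroad 28.9, contributions paid to international organisations 7.5; primary income: interest received on holdings of foreign bonds 68.7, compensation earned by residents employed abroad 25.4, dividends received from foreign subsidiaries of resident firms 19.2; capital account: acquisition of foreign patents and trademarks (non-produced assets) 9.3.)

595.6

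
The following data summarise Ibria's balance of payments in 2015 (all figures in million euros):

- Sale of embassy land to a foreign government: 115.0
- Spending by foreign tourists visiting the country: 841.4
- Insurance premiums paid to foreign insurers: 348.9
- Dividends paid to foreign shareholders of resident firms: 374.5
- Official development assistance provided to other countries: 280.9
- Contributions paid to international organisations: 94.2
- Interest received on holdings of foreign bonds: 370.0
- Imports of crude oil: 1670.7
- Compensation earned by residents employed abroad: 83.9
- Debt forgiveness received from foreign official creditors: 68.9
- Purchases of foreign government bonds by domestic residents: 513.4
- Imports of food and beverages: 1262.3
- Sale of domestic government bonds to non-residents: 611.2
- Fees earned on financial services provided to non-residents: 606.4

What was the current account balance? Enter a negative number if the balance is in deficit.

-2129.8

Goods: -1670.7 - 1262.3 = -2933.0
Services: 841.4 - 348.9 + 606.4 = 1098.9
Primary income: 83.9 - 374.5 + 370.0 = 79.4
Secondary income: -94.2 - 280.9 = -375.1
Current account = (-2933.0) + 1098.9 + 79.4 + (-375.1) = -2129.8
(Excluded from the current account — capital account: sale of embassy land to a foreign government 115.0, debt forgiveness received from foreign official creditors 68.9; financial account: purchases of foreign government bonds by domestic residents 513.4, sale of domestic government bonds to non-residents 611.2.)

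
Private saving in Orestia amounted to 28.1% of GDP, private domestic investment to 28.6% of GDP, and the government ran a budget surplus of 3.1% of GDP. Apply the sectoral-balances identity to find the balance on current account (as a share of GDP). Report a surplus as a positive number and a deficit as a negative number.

By the sectoral-balances identity, CA = (S_private - I) + (T - G).
Private balance = 28.1 - 28.6 = -0.5
Government balance (T - G) = 3.1
CA = -0.5 + 3.1 = 2.6

2.6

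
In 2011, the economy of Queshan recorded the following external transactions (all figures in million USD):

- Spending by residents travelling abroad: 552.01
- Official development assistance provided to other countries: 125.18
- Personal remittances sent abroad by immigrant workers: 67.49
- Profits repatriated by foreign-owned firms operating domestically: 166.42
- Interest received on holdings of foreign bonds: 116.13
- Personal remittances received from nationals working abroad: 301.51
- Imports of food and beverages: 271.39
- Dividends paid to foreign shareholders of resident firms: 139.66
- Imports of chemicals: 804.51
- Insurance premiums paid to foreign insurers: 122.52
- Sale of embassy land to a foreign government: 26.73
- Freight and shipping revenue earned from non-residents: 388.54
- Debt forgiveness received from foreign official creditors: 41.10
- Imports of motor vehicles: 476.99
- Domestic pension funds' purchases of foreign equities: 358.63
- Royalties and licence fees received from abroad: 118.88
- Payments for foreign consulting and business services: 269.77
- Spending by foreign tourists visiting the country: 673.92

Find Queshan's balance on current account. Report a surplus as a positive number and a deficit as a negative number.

-1396.96

Goods: -804.51 - 271.39 - 476.99 = -1552.89
Services: 673.92 - 122.52 + 388.54 - 269.77 - 552.01 + 118.88 = 237.04
Primary income: -139.66 + 116.13 - 166.42 = -189.95
Secondary income: 301.51 - 67.49 - 125.18 = 108.84
Current account = (-1552.89) + 237.04 + (-189.95) + 108.84 = -1396.96
(Excluded from the current account — capital account: sale of embassy land to a foreign government 26.73, debt forgiveness received from foreign official creditors 41.10; financial account: domestic pension funds' purchases of foreign equities 358.63.)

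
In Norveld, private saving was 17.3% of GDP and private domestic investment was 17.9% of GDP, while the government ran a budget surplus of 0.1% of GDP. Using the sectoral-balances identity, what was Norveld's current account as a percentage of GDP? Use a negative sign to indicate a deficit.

By the sectoral-balances identity, CA = (S_private - I) + (T - G).
Private balance = 17.3 - 17.9 = -0.6
Government balance (T - G) = 0.1
CA = -0.6 + 0.1 = -0.5

-0.5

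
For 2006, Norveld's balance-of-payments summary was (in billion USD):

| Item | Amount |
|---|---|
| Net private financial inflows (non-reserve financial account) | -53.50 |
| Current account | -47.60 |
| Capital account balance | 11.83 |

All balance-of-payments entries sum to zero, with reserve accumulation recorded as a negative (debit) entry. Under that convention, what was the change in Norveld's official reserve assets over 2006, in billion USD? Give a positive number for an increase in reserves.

Official reserve transactions balance = -((-47.60) + 11.83 + (-53.50)) = 89.27
An accumulation of reserves is recorded as a debit (negative entry), so the change in the stock of reserves is the negative of that balance.
Change in official reserves = -(89.27) = -89.27

-89.27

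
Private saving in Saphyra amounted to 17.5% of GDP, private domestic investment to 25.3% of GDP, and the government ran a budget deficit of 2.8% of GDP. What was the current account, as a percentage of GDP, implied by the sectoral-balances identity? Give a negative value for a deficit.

-10.6

By the sectoral-balances identity, CA = (S_private - I) + (T - G).
Private balance = 17.5 - 25.3 = -7.8
Government balance (T - G) = -2.8
CA = -7.8 + (-2.8) = -10.6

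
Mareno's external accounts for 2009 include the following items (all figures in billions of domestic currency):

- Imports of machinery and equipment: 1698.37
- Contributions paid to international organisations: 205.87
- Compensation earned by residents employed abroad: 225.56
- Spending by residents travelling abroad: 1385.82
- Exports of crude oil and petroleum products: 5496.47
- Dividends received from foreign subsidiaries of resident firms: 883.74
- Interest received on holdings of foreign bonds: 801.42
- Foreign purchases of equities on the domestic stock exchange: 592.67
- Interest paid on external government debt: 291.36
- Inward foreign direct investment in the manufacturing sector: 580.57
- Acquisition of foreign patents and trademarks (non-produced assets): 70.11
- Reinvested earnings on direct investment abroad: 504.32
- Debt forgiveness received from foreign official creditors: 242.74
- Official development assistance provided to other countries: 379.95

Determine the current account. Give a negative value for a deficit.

3950.14

Goods: 5496.47 - 1698.37 = 3798.10
Services: -1385.82
Primary income: 225.56 + 801.42 + 883.74 + 504.32 - 291.36 = 2123.68
Secondary income: -379.95 - 205.87 = -585.82
Current account = 3798.10 + (-1385.82) + 2123.68 + (-585.82) = 3950.14
(Excluded from the current account — financial account: foreign purchases of equities on the domestic stock exchange 592.67, inward foreign direct investment in the manufacturing sector 580.57; capital account: acquisition of foreign patents and trademarks (non-produced assets) 70.11, debt forgiveness received from foreign official creditors 242.74.)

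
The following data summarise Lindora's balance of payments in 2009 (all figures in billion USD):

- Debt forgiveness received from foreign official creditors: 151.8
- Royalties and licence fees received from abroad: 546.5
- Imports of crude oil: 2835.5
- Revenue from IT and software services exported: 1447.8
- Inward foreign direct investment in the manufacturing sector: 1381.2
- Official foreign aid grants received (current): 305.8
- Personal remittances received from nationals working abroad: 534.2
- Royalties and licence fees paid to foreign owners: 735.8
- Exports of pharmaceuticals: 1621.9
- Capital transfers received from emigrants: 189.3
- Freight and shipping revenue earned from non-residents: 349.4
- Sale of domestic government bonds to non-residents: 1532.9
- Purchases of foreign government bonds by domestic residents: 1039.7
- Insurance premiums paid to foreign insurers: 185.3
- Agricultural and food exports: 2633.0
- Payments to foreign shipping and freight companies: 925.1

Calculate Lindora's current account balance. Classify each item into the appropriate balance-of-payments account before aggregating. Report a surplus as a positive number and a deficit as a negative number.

2756.9

Goods: 2633.0 - 2835.5 + 1621.9 = 1419.4
Services: -735.8 - 185.3 - 925.1 + 1447.8 + 349.4 + 546.5 = 497.5
Secondary income: 534.2 + 305.8 = 840.0
Current account = 1419.4 + 497.5 + 840.0 = 2756.9
(Excluded from the current account — capital account: debt forgiveness received from foreign official creditors 151.8, capital transfers received from emigrants 189.3; financial account: inward foreign direct investment in the manufacturing sector 1381.2, sale of domestic government bonds to non-residents 1532.9, purchases of foreign government bonds by domestic residents 1039.7.)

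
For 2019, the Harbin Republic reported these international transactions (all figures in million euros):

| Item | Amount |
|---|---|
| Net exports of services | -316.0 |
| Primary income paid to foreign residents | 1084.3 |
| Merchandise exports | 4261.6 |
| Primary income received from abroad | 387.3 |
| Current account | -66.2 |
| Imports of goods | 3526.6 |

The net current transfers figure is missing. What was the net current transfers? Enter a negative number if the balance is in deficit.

Current account = goods balance + services balance + net primary income + net secondary income
Sum of the known components = -278.0
Net current transfers = CA - (known components) = -66.2 - (-278.0) = 211.8

211.8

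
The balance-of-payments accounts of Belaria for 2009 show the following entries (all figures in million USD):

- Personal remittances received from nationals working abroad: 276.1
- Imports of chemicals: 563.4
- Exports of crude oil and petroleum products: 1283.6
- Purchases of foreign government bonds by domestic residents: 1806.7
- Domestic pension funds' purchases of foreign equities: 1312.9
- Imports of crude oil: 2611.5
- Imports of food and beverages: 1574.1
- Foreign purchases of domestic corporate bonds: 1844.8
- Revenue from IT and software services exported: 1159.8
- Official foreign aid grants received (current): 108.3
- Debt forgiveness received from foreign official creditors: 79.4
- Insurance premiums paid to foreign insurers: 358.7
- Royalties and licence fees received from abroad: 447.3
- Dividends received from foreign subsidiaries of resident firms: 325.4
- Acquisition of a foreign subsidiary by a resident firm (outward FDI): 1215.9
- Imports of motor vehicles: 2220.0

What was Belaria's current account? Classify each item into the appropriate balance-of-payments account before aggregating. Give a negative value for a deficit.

Goods: -563.4 - 1574.1 - 2220.0 + 1283.6 - 2611.5 = -5685.4
Services: 447.3 - 358.7 + 1159.8 = 1248.4
Primary income: 325.4
Secondary income: 108.3 + 276.1 = 384.4
Current account = (-5685.4) + 1248.4 + 325.4 + 384.4 = -3727.2
(Excluded from the current account — financial account: purchases of foreign government bonds by domestic residents 1806.7, domestic pension funds' purchases of foreign equities 1312.9, foreign purchases of domestic corporate bonds 1844.8, acquisition of a foreign subsidiary by a resident firm (outward FDI) 1215.9; capital account: debt forgiveness received from foreign official creditors 79.4.)

-3727.2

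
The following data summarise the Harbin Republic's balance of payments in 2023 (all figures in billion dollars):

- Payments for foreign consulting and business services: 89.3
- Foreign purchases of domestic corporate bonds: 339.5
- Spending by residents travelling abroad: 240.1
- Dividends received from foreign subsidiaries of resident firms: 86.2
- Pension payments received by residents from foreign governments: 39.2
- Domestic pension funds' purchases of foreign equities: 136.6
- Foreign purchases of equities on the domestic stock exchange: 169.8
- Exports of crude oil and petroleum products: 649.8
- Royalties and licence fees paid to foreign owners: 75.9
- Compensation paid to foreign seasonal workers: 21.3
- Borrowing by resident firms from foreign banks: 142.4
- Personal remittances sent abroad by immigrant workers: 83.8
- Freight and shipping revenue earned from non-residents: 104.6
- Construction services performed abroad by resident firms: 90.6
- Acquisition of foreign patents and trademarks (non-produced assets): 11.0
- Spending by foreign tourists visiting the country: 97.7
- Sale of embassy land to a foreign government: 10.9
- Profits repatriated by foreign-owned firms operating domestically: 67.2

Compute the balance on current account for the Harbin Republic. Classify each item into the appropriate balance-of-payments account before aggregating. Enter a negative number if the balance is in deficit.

490.5

Goods: 649.8
Services: 104.6 - 240.1 + 97.7 + 90.6 - 89.3 - 75.9 = -112.4
Primary income: -21.3 + 86.2 - 67.2 = -2.3
Secondary income: 39.2 - 83.8 = -44.6
Current account = 649.8 + (-112.4) + (-2.3) + (-44.6) = 490.5
(Excluded from the current account — financial account: foreign purchases of domestic corporate bonds 339.5, domestic pension funds' purchases of foreign equities 136.6, foreign purchases of equities on the domestic stock exchange 169.8, borrowing by resident firms from foreign banks 142.4; capital account: acquisition of foreign patents and trademarks (non-produced assets) 11.0, sale of embassy land to a foreign government 10.9.)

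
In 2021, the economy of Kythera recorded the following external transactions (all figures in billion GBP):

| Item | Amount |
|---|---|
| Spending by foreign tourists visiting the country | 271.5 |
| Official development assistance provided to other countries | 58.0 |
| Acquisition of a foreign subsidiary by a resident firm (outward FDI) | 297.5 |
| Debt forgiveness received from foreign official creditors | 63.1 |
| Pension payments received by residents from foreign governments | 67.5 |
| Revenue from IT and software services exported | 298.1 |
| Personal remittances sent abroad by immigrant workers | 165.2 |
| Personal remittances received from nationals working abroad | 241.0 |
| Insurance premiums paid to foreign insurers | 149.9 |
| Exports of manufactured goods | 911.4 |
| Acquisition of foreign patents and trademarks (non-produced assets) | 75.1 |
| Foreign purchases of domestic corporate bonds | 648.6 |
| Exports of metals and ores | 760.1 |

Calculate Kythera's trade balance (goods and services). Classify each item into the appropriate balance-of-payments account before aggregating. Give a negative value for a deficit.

Goods: 760.1 + 911.4 = 1671.5
Services: -149.9 + 298.1 + 271.5 = 419.7
Trade balance = 1671.5 + 419.7 = 2091.2
(Excluded from the trade balance — secondary income: official development assistance provided to other countries 58.0, pension payments received by residents from foreign governments 67.5, personal remittances sent abroad by immigrant workers 165.2, personal remittances received from nationals working abroad 241.0; financial account: acquisition of a foreign subsidiary by a resident firm (outward FDI) 297.5, foreign purchases of domestic corporate bonds 648.6; capital account: debt forgiveness received from foreign official creditors 63.1, acquisition of foreign patents and trademarks (non-produced assets) 75.1.)

2091.2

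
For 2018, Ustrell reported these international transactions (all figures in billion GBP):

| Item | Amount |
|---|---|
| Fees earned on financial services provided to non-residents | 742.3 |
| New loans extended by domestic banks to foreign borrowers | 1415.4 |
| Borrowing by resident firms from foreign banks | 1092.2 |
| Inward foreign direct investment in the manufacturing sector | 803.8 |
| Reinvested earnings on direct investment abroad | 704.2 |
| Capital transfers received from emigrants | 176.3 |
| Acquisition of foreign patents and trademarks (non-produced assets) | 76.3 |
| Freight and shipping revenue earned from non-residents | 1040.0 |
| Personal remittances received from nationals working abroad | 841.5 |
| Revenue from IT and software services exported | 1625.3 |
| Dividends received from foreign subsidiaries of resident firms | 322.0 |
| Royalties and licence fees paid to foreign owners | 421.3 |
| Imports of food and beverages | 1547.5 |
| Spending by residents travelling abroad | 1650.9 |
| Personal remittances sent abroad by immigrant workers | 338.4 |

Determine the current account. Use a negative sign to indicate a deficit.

1317.2

Goods: -1547.5
Services: -1650.9 + 1040.0 - 421.3 + 1625.3 + 742.3 = 1335.4
Primary income: 704.2 + 322.0 = 1026.2
Secondary income: -338.4 + 841.5 = 503.1
Current account = (-1547.5) + 1335.4 + 1026.2 + 503.1 = 1317.2
(Excluded from the current account — financial account: new loans extended by domestic banks to foreign borrowers 1415.4, borrowing by resident firms from foreign banks 1092.2, inward foreign direct investment in the manufacturing sector 803.8; capital account: capital transfers received from emigrants 176.3, acquisition of foreign patents and trademarks (non-produced assets) 76.3.)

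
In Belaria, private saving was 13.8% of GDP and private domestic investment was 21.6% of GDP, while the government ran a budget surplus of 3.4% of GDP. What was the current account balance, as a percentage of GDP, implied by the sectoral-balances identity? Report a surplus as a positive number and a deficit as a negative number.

-4.4

By the sectoral-balances identity, CA = (S_private - I) + (T - G).
Private balance = 13.8 - 21.6 = -7.8
Government balance (T - G) = 3.4
CA = -7.8 + 3.4 = -4.4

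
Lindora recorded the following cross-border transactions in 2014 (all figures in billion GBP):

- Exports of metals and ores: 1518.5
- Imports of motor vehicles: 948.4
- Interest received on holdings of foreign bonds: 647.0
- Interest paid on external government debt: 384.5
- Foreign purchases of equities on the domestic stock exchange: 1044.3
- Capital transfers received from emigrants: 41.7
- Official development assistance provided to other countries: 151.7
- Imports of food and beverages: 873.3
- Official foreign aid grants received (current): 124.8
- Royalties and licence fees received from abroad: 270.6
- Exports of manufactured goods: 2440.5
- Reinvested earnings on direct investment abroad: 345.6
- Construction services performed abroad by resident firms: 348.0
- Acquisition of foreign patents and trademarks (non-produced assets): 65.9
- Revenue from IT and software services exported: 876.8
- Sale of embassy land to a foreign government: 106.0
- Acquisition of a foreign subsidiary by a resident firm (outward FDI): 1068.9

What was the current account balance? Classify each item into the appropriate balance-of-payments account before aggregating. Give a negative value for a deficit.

4213.9

Goods: -948.4 + 1518.5 - 873.3 + 2440.5 = 2137.3
Services: 348.0 + 270.6 + 876.8 = 1495.4
Primary income: 647.0 + 345.6 - 384.5 = 608.1
Secondary income: -151.7 + 124.8 = -26.9
Current account = 2137.3 + 1495.4 + 608.1 + (-26.9) = 4213.9
(Excluded from the current account — financial account: foreign purchases of equities on the domestic stock exchange 1044.3, acquisition of a foreign subsidiary by a resident firm (outward FDI) 1068.9; capital account: capital transfers received from emigrants 41.7, acquisition of foreign patents and trademarks (non-produced assets) 65.9, sale of embassy land to a foreign government 106.0.)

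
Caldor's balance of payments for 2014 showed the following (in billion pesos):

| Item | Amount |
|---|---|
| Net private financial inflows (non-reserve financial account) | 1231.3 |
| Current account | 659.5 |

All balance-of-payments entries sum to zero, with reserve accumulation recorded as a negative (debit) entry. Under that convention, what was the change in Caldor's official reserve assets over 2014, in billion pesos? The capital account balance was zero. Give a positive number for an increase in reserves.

Official reserve transactions balance = -(659.5 + 1231.3) = -1890.8
An accumulation of reserves is recorded as a debit (negative entry), so the change in the stock of reserves is the negative of that balance.
Change in official reserves = -(-1890.8) = 1890.8

1890.8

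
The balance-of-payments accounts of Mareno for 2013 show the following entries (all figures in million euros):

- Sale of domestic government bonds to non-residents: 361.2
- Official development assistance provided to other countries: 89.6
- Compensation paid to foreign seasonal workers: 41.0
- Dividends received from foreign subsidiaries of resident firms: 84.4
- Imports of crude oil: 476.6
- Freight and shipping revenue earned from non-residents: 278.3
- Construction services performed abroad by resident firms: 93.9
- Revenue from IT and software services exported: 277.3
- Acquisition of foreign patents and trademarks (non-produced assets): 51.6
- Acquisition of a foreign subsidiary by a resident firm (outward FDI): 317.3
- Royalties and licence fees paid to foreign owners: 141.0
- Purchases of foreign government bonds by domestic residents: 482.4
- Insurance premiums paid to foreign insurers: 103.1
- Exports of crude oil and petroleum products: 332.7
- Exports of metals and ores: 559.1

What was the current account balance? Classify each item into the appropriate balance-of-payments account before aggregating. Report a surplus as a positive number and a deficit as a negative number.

774.4

Goods: 332.7 + 559.1 - 476.6 = 415.2
Services: 93.9 + 278.3 + 277.3 - 103.1 - 141.0 = 405.4
Primary income: 84.4 - 41.0 = 43.4
Secondary income: -89.6
Current account = 415.2 + 405.4 + 43.4 + (-89.6) = 774.4
(Excluded from the current account — financial account: sale of domestic government bonds to non-residents 361.2, acquisition of a foreign subsidiary by a resident firm (outward FDI) 317.3, purchases of foreign government bonds by domestic residents 482.4; capital account: acquisition of foreign patents and trademarks (non-produced assets) 51.6.)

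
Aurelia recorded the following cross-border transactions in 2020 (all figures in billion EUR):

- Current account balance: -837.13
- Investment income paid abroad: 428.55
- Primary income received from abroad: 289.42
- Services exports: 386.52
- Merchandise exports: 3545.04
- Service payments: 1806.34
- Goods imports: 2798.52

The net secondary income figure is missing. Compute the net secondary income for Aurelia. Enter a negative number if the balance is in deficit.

Current account = goods balance + services balance + net primary income + net secondary income
Sum of the known components = -812.43
Net secondary income = CA - (known components) = -837.13 - (-812.43) = -24.70

-24.70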